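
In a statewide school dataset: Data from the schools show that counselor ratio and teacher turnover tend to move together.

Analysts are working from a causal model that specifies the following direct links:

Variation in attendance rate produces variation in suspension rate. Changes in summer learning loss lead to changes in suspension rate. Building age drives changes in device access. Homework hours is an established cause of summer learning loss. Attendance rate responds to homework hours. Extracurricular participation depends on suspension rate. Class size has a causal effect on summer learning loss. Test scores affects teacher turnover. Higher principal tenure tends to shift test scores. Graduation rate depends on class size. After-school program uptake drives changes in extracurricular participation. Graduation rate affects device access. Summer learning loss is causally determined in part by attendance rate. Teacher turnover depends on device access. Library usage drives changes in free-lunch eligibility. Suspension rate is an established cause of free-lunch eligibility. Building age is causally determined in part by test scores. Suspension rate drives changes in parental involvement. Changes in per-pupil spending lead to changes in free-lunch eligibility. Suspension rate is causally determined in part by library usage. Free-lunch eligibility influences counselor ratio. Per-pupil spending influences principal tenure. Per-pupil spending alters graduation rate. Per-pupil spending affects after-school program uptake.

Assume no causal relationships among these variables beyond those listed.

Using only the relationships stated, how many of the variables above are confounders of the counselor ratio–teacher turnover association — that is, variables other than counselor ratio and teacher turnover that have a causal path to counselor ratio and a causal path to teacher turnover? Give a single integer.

The common causes are: class size (to counselor ratio via class size → summer learning loss → suspension rate → free-lunch eligibility → counselor ratio; to teacher turnover via class size → graduation rate → device access → teacher turnover); per-pupil spending (to counselor ratio via per-pupil spending → free-lunch eligibility → counselor ratio; to teacher turnover via per-pupil spending → principal tenure → test scores → teacher turnover).
Every other variable lacks a causal path to at least one of counselor ratio and teacher turnover.

2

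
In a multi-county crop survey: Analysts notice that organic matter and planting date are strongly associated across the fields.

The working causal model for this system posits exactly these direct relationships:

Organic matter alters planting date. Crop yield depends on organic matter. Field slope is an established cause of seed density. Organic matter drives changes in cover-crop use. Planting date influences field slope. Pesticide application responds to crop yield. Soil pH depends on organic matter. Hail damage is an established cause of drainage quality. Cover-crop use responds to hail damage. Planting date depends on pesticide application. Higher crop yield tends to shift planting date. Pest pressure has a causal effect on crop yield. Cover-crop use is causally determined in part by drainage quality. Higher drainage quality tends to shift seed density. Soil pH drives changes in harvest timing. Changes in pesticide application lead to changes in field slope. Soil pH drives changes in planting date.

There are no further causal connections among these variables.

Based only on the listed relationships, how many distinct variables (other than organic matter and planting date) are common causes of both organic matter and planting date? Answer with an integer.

No listed variable has a causal path to both organic matter and planting date, so there are no common causes.

0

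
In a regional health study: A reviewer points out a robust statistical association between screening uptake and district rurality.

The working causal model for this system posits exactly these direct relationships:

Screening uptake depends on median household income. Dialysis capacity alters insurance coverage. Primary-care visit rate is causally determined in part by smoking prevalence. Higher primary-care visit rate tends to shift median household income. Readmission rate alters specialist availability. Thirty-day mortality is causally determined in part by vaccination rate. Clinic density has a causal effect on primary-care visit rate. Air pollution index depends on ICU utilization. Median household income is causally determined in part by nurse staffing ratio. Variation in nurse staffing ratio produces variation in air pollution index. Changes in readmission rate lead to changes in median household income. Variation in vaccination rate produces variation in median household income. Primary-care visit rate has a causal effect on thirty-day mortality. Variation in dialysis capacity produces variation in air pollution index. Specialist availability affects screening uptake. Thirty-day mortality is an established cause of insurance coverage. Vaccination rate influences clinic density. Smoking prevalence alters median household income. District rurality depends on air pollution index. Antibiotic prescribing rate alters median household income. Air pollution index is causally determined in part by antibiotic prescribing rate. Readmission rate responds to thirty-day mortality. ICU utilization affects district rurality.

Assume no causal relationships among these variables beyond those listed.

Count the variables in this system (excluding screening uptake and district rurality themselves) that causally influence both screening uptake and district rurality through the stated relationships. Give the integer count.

2

The common causes are: antibiotic prescribing rate (to screening uptake via antibiotic prescribing rate → median household income → screening uptake; to district rurality via antibiotic prescribing rate → air pollution index → district rurality); nurse staffing ratio (to screening uptake via nurse staffing ratio → median household income → screening uptake; to district rurality via nurse staffing ratio → air pollution index → district rurality).
Every other variable lacks a causal path to at least one of screening uptake and district rurality.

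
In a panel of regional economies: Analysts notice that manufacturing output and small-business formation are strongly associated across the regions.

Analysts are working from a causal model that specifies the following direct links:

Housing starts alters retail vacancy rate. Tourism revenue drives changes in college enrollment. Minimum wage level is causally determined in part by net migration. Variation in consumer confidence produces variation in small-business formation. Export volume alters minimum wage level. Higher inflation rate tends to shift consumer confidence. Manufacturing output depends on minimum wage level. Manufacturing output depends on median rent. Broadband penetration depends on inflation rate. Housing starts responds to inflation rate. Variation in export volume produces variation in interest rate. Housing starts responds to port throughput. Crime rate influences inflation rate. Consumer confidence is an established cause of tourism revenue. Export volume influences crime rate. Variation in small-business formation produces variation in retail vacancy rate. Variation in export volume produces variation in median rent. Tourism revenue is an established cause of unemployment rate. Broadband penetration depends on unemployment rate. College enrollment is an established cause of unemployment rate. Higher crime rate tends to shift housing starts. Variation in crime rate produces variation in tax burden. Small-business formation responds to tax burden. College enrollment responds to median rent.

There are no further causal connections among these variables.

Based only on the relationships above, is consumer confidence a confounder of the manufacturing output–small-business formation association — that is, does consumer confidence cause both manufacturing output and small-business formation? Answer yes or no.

no

Consumer confidence has no stated causal path to manufacturing output. A confounder must cause both variables, so consumer confidence does not qualify.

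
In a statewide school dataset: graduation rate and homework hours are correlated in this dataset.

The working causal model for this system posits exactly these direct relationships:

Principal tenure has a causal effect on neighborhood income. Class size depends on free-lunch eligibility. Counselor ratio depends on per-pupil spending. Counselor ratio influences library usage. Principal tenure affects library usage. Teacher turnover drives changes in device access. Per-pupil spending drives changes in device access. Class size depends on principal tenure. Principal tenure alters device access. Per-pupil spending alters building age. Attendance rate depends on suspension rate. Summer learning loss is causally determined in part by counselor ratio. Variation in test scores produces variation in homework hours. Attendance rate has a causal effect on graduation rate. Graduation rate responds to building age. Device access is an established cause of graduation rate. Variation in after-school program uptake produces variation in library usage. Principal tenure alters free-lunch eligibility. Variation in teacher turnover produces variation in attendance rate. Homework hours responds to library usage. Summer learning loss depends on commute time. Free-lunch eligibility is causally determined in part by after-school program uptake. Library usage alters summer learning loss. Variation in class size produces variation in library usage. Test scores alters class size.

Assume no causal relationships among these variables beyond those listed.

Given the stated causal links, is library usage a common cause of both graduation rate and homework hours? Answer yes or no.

no

Library usage has no stated causal path to graduation rate. A confounder must cause both variables, so library usage does not qualify.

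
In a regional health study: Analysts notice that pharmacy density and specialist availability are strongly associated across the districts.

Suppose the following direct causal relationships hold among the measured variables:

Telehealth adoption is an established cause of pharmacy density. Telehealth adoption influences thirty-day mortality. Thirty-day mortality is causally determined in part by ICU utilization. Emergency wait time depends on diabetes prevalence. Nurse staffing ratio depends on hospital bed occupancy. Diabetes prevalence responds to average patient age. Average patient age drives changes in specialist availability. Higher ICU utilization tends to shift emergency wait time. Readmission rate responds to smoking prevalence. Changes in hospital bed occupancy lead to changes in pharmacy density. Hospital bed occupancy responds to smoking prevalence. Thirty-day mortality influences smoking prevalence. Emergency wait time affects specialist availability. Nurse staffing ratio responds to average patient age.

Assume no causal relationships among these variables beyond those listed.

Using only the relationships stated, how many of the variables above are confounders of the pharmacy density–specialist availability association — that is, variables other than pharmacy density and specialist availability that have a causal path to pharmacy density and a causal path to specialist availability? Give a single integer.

1

The common causes are: ICU utilization (to pharmacy density via ICU utilization → thirty-day mortality → smoking prevalence → hospital bed occupancy → pharmacy density; to specialist availability via ICU utilization → emergency wait time → specialist availability).
Every other variable lacks a causal path to at least one of pharmacy density and specialist availability.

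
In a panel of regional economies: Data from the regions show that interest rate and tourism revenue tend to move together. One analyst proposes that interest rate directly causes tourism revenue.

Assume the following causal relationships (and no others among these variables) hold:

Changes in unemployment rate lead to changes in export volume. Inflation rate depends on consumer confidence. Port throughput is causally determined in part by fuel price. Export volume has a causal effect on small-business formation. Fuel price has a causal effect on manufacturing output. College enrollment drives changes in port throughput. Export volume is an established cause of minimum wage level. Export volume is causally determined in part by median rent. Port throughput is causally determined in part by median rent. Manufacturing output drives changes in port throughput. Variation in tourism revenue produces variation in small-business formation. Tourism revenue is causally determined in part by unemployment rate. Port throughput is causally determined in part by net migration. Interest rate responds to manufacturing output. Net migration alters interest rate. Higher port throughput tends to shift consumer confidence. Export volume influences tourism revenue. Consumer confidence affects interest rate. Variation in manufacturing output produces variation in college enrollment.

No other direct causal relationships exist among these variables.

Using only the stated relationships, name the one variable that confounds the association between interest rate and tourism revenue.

Median rent has a causal path to interest rate (median rent → port throughput → consumer confidence → interest rate) and a separate causal path to tourism revenue (median rent → export volume → tourism revenue), so it is a common cause of both.
No stated relationship gives interest rate a causal route to tourism revenue, so the correlation is explained by the shared upstream cause rather than a direct effect.

median rent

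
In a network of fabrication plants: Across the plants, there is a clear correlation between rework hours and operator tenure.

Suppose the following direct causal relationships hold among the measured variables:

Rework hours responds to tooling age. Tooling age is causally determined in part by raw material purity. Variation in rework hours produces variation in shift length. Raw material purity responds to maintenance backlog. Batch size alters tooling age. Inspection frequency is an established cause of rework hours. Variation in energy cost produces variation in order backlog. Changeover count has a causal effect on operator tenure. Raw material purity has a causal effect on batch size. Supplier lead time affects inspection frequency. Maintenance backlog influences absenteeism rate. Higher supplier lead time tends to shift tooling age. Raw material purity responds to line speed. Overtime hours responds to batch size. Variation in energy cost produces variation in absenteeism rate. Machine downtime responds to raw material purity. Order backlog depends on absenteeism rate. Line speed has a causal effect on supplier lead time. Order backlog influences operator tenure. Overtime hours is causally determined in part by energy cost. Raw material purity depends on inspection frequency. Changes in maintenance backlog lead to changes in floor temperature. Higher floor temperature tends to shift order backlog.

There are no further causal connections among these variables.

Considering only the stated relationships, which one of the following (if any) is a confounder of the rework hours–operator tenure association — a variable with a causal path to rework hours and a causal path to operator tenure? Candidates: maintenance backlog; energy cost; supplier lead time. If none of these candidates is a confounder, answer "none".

maintenance backlog

Maintenance backlog causes rework hours (maintenance backlog → raw material purity → tooling age → rework hours) and also causes operator tenure (maintenance backlog → absenteeism rate → order backlog → operator tenure); it is a common cause of both.
Each of the other candidates lacks a causal path to at least one of rework hours and operator tenure, so they do not confound the relationship.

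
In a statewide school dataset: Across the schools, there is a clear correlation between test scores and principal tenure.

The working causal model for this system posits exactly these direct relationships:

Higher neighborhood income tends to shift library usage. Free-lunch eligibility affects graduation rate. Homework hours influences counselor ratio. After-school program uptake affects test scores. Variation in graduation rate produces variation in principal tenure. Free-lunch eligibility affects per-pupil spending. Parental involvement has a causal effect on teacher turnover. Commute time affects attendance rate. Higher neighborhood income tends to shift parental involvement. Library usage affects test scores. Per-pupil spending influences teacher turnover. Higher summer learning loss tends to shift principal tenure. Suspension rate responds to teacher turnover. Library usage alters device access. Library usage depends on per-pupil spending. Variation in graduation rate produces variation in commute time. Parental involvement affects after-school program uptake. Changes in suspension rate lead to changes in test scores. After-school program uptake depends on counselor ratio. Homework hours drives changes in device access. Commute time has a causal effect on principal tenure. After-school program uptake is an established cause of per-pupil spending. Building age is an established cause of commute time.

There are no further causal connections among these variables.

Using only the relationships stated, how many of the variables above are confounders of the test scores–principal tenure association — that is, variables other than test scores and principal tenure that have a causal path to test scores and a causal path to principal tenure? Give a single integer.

The common causes are: free-lunch eligibility (to test scores via free-lunch eligibility → per-pupil spending → library usage → test scores; to principal tenure via free-lunch eligibility → graduation rate → principal tenure).
Every other variable lacks a causal path to at least one of test scores and principal tenure.

1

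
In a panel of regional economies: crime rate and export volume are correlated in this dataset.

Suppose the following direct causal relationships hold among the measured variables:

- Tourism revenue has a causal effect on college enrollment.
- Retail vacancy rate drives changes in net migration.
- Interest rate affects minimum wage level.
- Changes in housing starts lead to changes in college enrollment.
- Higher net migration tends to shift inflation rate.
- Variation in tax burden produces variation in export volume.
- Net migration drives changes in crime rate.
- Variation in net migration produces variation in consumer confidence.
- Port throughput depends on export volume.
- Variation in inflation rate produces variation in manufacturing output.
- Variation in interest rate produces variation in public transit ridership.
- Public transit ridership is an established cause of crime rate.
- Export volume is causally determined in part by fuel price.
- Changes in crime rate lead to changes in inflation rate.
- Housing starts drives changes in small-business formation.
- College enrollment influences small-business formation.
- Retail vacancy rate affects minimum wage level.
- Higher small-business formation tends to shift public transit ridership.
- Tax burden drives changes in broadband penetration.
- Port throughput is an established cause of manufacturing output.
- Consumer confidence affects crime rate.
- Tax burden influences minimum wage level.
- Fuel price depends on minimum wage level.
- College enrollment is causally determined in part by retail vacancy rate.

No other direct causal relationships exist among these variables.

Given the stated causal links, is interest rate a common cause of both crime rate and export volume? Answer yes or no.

Interest rate has a causal path to crime rate (interest rate → public transit ridership → crime rate) and to export volume (interest rate → minimum wage level → fuel price → export volume), so it is a common cause of both — a confounder.

yes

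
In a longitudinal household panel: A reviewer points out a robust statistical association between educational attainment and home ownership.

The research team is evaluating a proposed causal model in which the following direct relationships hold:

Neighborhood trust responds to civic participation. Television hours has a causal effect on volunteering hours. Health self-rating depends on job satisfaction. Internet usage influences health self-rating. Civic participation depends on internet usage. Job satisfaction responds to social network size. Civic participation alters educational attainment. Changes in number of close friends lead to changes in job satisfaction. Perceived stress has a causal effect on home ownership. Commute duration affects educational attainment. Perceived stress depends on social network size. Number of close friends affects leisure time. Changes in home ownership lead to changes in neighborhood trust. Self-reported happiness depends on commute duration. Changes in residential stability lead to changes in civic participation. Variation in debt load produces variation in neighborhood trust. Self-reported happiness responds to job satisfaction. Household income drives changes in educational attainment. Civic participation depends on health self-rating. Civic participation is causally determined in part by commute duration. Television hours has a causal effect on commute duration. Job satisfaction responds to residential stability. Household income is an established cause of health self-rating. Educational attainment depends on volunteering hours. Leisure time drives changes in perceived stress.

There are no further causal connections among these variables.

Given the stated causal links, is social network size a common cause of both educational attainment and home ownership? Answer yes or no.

yes

Social network size has a causal path to educational attainment (social network size → job satisfaction → health self-rating → civic participation → educational attainment) and to home ownership (social network size → perceived stress → home ownership), so it is a common cause of both — a confounder.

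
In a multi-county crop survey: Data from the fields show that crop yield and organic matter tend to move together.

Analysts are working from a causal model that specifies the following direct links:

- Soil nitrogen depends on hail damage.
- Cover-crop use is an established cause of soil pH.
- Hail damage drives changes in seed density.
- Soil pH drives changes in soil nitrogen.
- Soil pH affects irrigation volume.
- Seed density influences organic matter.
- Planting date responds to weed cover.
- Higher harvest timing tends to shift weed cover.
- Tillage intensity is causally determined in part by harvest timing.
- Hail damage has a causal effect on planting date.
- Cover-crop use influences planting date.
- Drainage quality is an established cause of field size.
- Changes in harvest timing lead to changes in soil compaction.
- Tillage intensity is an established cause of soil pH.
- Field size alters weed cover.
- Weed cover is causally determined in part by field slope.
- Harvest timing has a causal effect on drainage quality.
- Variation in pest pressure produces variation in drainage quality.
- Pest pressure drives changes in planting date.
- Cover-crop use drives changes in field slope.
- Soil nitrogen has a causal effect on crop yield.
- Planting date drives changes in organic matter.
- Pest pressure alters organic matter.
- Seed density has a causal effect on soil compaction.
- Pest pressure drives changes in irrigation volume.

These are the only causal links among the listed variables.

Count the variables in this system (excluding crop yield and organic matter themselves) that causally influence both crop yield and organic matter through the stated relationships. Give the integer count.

3

The common causes are: cover-crop use (to crop yield via cover-crop use → soil pH → soil nitrogen → crop yield; to organic matter via cover-crop use → planting date → organic matter); hail damage (to crop yield via hail damage → soil nitrogen → crop yield; to organic matter via hail damage → seed density → organic matter); harvest timing (to crop yield via harvest timing → tillage intensity → soil pH → soil nitrogen → crop yield; to organic matter via harvest timing → weed cover → planting date → organic matter).
Every other variable lacks a causal path to at least one of crop yield and organic matter.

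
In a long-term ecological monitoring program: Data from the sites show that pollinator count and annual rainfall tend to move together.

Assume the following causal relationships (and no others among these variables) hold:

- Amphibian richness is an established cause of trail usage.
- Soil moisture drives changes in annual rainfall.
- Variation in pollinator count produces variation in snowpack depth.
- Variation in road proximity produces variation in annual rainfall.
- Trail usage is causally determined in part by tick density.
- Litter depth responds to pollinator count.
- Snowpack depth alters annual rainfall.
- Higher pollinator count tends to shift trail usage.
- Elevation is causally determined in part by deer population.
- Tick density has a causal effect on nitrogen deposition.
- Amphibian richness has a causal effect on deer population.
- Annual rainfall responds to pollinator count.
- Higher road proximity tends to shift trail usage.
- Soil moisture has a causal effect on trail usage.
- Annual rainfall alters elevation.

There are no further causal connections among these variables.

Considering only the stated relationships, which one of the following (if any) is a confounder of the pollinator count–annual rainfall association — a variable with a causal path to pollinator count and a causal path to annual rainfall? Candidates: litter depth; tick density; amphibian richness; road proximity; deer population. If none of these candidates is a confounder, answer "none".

None of the listed candidates has causal paths to both pollinator count and annual rainfall in the stated relationships, so none is a common cause.

none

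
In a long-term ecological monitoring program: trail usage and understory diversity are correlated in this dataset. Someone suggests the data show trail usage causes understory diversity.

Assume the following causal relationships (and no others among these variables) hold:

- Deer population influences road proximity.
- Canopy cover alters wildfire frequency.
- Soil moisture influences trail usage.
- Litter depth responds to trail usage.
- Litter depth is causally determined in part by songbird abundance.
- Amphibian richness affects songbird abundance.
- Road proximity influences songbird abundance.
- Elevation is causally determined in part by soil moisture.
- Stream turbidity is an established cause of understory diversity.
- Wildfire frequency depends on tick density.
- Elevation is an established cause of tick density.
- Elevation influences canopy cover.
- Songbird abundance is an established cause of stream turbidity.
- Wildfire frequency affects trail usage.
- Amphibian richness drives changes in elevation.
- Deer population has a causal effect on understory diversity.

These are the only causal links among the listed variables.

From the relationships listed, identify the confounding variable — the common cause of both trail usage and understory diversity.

amphibian richness

Amphibian richness has a causal path to trail usage (amphibian richness → elevation → tick density → wildfire frequency → trail usage) and a separate causal path to understory diversity (amphibian richness → songbird abundance → stream turbidity → understory diversity), so it is a common cause of both.
No stated relationship gives trail usage a causal route to understory diversity, so the correlation is explained by the shared upstream cause rather than a direct effect.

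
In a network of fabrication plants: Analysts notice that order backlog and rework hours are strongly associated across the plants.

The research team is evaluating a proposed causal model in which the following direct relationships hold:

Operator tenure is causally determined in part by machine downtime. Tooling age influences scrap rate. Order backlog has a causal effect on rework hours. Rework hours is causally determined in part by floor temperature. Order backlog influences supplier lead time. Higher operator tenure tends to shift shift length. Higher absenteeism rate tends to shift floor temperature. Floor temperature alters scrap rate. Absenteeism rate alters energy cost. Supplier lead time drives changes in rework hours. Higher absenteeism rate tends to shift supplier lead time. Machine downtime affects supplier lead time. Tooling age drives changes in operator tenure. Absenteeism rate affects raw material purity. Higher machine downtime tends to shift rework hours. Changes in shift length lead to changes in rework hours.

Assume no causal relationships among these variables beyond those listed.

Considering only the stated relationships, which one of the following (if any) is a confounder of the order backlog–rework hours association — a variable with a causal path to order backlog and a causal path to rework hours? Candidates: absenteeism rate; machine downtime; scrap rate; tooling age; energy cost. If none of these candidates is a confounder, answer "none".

none

None of the listed candidates has causal paths to both order backlog and rework hours in the stated relationships, so none is a common cause.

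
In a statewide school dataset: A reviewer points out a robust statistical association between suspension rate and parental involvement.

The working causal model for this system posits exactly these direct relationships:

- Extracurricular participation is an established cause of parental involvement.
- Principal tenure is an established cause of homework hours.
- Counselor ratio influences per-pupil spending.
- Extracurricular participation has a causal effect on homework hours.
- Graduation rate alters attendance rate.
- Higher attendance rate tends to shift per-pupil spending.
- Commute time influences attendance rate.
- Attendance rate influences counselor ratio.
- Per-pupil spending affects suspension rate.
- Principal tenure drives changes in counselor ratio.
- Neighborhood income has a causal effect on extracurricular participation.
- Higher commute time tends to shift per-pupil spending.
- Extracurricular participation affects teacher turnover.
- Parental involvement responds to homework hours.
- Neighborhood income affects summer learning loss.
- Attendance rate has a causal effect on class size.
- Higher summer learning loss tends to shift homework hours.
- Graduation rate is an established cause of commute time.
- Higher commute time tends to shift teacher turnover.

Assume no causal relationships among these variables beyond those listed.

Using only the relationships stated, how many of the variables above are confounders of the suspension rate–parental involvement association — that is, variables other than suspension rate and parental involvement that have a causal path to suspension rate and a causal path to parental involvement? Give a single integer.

The common causes are: principal tenure (to suspension rate via principal tenure → counselor ratio → per-pupil spending → suspension rate; to parental involvement via principal tenure → homework hours → parental involvement).
Every other variable lacks a causal path to at least one of suspension rate and parental involvement.

1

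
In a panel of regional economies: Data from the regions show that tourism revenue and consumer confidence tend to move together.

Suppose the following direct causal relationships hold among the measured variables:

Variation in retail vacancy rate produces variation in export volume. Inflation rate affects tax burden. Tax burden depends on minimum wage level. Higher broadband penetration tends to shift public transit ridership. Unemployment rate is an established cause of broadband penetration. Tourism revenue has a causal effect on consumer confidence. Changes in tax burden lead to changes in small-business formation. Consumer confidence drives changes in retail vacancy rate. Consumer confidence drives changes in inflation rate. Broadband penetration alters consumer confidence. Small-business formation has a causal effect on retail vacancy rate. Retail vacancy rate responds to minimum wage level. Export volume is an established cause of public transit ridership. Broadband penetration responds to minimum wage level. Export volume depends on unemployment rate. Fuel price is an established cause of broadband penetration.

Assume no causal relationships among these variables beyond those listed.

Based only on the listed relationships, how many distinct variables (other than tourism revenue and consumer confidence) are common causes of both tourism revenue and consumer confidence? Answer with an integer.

0

No listed variable has a causal path to both tourism revenue and consumer confidence, so there are no common causes.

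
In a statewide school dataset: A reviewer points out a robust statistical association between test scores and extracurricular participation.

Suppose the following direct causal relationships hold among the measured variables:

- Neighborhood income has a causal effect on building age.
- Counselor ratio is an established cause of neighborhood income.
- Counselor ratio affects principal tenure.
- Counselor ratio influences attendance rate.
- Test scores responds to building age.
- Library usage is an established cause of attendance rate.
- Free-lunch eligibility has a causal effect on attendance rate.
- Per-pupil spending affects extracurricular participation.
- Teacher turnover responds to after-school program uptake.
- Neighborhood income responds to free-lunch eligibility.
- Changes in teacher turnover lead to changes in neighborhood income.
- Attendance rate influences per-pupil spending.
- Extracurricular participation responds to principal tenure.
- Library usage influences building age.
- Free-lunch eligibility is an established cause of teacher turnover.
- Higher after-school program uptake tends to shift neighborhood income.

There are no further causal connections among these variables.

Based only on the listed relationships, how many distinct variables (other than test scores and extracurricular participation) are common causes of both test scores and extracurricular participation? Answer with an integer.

3

The common causes are: counselor ratio (to test scores via counselor ratio → neighborhood income → building age → test scores; to extracurricular participation via counselor ratio → principal tenure → extracurricular participation); free-lunch eligibility (to test scores via free-lunch eligibility → neighborhood income → building age → test scores; to extracurricular participation via free-lunch eligibility → attendance rate → per-pupil spending → extracurricular participation); library usage (to test scores via library usage → building age → test scores; to extracurricular participation via library usage → attendance rate → per-pupil spending → extracurricular participation).
Every other variable lacks a causal path to at least one of test scores and extracurricular participation.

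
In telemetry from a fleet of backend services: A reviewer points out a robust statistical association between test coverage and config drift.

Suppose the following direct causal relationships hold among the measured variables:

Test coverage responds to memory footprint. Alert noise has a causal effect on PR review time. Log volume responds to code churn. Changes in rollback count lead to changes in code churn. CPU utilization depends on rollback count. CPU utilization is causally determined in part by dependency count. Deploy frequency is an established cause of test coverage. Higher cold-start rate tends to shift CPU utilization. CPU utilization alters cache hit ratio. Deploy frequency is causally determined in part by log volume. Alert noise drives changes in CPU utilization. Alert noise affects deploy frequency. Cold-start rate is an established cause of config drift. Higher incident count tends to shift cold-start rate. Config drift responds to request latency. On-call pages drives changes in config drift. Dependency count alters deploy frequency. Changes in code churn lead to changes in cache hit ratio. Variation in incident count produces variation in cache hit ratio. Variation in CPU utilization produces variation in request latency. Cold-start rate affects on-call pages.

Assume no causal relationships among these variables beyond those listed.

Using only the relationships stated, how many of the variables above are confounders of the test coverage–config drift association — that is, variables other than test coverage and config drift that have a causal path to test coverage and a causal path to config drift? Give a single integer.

The common causes are: alert noise (to test coverage via alert noise → deploy frequency → test coverage; to config drift via alert noise → CPU utilization → request latency → config drift); dependency count (to test coverage via dependency count → deploy frequency → test coverage; to config drift via dependency count → CPU utilization → request latency → config drift); rollback count (to test coverage via rollback count → code churn → log volume → deploy frequency → test coverage; to config drift via rollback count → CPU utilization → request latency → config drift).
Every other variable lacks a causal path to at least one of test coverage and config drift.

3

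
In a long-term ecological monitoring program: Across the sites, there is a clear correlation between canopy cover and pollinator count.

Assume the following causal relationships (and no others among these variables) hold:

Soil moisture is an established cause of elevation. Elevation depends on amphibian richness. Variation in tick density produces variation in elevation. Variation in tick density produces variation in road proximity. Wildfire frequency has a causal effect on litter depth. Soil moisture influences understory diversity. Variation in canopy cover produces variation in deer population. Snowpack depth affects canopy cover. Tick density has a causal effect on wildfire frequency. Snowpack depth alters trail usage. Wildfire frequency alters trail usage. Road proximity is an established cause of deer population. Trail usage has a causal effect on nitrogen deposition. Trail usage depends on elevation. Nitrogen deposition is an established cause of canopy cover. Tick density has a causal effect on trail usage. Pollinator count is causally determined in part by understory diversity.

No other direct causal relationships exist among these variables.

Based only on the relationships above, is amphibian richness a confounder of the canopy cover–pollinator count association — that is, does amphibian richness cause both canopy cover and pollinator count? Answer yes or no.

no

Amphibian richness has no stated causal path to pollinator count. A confounder must cause both variables, so amphibian richness does not qualify.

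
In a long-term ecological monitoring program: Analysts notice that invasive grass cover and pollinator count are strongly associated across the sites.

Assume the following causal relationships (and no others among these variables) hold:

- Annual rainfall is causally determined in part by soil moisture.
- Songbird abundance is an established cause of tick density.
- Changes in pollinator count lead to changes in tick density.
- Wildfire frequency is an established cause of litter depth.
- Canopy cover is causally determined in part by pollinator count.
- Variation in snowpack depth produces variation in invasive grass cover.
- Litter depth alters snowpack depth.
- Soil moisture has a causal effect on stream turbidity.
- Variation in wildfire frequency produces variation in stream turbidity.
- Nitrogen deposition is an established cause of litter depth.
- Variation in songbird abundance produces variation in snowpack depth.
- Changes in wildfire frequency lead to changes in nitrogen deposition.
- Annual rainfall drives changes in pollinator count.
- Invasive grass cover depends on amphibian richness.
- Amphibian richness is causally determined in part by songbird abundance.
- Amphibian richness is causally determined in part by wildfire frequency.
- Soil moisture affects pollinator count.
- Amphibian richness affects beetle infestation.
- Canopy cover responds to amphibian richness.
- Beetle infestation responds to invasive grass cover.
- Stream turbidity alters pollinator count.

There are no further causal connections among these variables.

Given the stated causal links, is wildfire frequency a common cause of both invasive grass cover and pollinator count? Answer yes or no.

yes

Wildfire frequency has a causal path to invasive grass cover (wildfire frequency → amphibian richness → invasive grass cover) and to pollinator count (wildfire frequency → stream turbidity → pollinator count), so it is a common cause of both — a confounder.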